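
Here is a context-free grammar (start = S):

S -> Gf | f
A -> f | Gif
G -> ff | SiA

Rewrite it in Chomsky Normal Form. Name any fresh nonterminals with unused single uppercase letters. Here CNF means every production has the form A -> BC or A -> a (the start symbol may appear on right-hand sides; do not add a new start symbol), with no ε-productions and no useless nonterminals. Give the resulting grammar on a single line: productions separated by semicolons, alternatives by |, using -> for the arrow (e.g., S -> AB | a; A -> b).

No ε-productions.
No unit productions to eliminate.
TERM: introduce C -> f, B -> i and substitute in every rule of length ≥2.
BIN: A -> GBC becomes A -> GD, D -> BC; G -> SBA becomes G -> SE, E -> BA.

S -> f | GC; A -> f | GD; B -> i; C -> f; D -> BC; E -> BA; G -> CC | SE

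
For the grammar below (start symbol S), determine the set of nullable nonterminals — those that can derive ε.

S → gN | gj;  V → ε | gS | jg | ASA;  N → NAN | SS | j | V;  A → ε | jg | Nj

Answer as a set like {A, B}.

Directly nullable (have an ε-rule): {A, V}.
N is nullable via N -> V (every symbol on the right is already known nullable).
Not nullable: S — each has a terminal in every rule's right-hand side or depends on a non-nullable symbol.

{A, N, V}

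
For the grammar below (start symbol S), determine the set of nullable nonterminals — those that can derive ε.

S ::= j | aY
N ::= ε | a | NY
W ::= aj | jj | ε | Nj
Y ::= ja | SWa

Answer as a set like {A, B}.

Directly nullable (have an ε-rule): {N, W}.
Not nullable: S, Y — each has a terminal in every rule's right-hand side or depends on a non-nullable symbol.

{N, W}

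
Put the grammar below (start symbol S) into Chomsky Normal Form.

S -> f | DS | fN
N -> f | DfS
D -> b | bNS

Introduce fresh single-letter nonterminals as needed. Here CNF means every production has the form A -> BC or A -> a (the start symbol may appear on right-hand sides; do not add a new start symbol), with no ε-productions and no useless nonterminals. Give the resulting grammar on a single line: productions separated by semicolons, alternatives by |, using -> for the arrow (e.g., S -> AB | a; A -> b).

S -> f | BN | DS; A -> b; B -> f; C -> NS; D -> b | AC; E -> BS; N -> f | DE

No ε-productions.
No unit productions to eliminate.
TERM: introduce A -> b, B -> f and substitute in every rule of length ≥2.
BIN: D -> ANS becomes D -> AC, C -> NS; N -> DBS becomes N -> DE, E -> BS.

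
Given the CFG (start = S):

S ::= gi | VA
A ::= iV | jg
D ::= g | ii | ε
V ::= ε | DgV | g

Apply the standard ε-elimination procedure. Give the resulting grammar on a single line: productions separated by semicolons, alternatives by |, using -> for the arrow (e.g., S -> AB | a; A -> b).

Nullable set: {D, V}.
S -> VA: V nullable, giving A | VA.
A -> iV: V nullable, giving i | iV.
Drop D -> ε.
Drop V -> ε.
V -> DgV: D, V nullable, giving Dg | DgV | g | gV.
Unchanged (no nullable symbols): S -> gi; A -> jg; D -> g; D -> ii; V -> g.

S -> A | VA | gi; A -> i | iV | jg; D -> g | ii; V -> g | Dg | gV | DgV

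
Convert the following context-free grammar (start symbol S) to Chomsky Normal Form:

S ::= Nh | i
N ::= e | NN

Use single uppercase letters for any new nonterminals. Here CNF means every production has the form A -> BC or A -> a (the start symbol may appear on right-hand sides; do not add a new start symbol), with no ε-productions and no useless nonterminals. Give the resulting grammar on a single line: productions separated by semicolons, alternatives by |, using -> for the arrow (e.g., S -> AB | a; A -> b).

S -> i | NA; A -> h; N -> e | NN

No ε-productions.
No unit productions to eliminate.
TERM: introduce A -> h and substitute in every rule of length ≥2.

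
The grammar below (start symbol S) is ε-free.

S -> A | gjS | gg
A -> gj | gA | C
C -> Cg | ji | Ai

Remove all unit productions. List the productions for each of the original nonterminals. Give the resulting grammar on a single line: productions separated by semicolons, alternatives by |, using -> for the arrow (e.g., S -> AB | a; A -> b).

Unit productions: A->C, S->A.
Unit pairs (A ⇒* B via units): (A,C), (S,A), (S,C).
S: inherits non-unit rules of {A, C, S} → Ai | Cg | gA | gg | gj | gjS | ji.
A: inherits non-unit rules of {A, C} → Ai | Cg | gA | gj | ji.
C: inherits non-unit rules of {C} → Ai | Cg | ji.

S -> Ai | Cg | gA | gg | gj | ji | gjS; A -> Ai | Cg | gA | gj | ji; C -> Ai | Cg | ji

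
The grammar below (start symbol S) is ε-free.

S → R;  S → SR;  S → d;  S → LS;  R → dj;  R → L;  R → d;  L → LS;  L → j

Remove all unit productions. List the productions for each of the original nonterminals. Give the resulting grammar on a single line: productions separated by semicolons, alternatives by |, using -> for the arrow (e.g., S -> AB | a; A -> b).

S -> d | j | LS | SR | dj; L -> j | LS; R -> d | j | LS | dj

Unit productions: R->L, S->R.
Unit pairs (A ⇒* B via units): (R,L), (S,L), (S,R).
S: inherits non-unit rules of {L, R, S} → LS | SR | d | dj | j.
L: inherits non-unit rules of {L} → LS | j.
R: inherits non-unit rules of {L, R} → LS | d | dj | j.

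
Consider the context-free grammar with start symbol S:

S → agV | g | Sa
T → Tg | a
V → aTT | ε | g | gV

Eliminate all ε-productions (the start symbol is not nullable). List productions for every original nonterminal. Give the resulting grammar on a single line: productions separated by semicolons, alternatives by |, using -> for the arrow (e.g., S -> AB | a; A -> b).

S -> g | Sa | ag | agV; T -> a | Tg; V -> g | gV | aTT

Nullable set: {V}.
S -> agV: V nullable, giving ag | agV.
Drop V -> ε.
V -> gV: V nullable, giving g | gV.
Unchanged (no nullable symbols): S -> Sa; S -> g; T -> Tg; T -> a; V -> aTT; V -> g.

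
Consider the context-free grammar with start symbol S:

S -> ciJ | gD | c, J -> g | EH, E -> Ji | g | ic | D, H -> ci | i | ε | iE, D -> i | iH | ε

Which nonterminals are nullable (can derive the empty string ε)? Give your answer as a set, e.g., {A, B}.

{D, E, H, J}

Directly nullable (have an ε-rule): {D, H}.
E is nullable via E -> D (every symbol on the right is already known nullable).
J is nullable via J -> EH (every symbol on the right is already known nullable).
Not nullable: S — each has a terminal in every rule's right-hand side or depends on a non-nullable symbol.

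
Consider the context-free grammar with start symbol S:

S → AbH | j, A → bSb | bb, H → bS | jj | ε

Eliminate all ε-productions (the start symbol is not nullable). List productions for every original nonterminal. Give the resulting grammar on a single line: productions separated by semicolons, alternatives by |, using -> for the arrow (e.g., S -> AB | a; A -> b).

Nullable set: {H}.
S -> AbH: H nullable, giving Ab | AbH.
Drop H -> ε.
Unchanged (no nullable symbols): S -> j; A -> bSb; A -> bb; H -> bS; H -> jj.

S -> j | Ab | AbH; A -> bb | bSb; H -> bS | jj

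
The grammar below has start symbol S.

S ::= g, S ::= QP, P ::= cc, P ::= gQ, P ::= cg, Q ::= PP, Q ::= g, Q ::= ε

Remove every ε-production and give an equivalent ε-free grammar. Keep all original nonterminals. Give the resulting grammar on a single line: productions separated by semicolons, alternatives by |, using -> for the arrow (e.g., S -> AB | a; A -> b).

Nullable set: {Q}.
S -> QP: Q nullable, giving P | QP.
P -> gQ: Q nullable, giving g | gQ.
Drop Q -> ε.
Unchanged (no nullable symbols): S -> g; P -> cc; P -> cg; Q -> PP; Q -> g.

S -> P | g | QP; P -> g | cc | cg | gQ; Q -> g | PP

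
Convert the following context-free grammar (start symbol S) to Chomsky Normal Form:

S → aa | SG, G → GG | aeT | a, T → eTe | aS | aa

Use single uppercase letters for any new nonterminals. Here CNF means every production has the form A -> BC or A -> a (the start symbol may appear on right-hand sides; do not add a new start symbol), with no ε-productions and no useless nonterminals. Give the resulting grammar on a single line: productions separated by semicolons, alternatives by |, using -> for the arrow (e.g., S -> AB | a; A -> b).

No ε-productions.
No unit productions to eliminate.
TERM: introduce A -> a, B -> e and substitute in every rule of length ≥2.
BIN: G -> ABT becomes G -> AC, C -> BT; T -> BTB becomes T -> BD, D -> TB.

S -> AA | SG; A -> a; B -> e; C -> BT; D -> TB; G -> a | AC | GG; T -> AA | AS | BD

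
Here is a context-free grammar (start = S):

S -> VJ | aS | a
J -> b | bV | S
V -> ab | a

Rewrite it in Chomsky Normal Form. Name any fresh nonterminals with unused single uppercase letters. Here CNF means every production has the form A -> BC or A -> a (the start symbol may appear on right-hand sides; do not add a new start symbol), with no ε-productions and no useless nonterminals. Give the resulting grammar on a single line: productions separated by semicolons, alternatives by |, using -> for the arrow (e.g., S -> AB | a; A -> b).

No ε-productions.
After unit-elimination: S -> a | VJ | aS; J -> a | b | VJ | aS | bV; V -> a | ab.
TERM: introduce A -> a, B -> b and substitute in every rule of length ≥2.

S -> a | AS | VJ; A -> a; B -> b; J -> a | b | AS | BV | VJ; V -> a | AB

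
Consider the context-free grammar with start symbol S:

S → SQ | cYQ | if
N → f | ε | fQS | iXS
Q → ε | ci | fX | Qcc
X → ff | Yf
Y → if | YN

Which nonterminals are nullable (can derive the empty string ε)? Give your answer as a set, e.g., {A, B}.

{N, Q}

Directly nullable (have an ε-rule): {N, Q}.
Not nullable: S, X, Y — each has a terminal in every rule's right-hand side or depends on a non-nullable symbol.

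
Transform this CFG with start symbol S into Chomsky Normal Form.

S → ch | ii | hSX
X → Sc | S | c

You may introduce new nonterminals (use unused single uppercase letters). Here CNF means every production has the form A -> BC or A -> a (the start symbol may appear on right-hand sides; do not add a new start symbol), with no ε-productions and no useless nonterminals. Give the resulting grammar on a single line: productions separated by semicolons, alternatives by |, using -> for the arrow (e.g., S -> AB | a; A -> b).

S -> AB | BD | CC; A -> c; B -> h; C -> i; D -> SX; E -> SX; X -> c | AB | BE | CC | SA

No ε-productions.
After unit-elimination: S -> ch | ii | hSX; X -> c | Sc | ch | ii | hSX.
TERM: introduce A -> c, B -> h, C -> i and substitute in every rule of length ≥2.
BIN: S -> BSX becomes S -> BD, D -> SX; X -> BSX becomes X -> BE, E -> SX.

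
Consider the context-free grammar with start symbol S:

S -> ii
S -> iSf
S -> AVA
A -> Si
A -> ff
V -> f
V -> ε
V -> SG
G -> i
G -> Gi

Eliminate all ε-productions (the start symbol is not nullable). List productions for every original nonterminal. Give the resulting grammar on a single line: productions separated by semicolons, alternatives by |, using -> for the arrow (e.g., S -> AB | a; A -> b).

S -> AA | ii | AVA | iSf; A -> Si | ff; G -> i | Gi; V -> f | SG

Nullable set: {V}.
S -> AVA: V nullable, giving AA | AVA.
Drop V -> ε.
Unchanged (no nullable symbols): S -> iSf; S -> ii; A -> Si; A -> ff; G -> Gi; G -> i; V -> SG; V -> f.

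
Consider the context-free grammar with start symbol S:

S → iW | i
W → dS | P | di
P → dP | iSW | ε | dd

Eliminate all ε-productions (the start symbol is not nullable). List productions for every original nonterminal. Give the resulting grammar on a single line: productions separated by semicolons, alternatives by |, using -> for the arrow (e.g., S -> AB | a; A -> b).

S -> i | iW; P -> d | dP | dd | iS | iSW; W -> P | dS | di

Nullable set: {P, W}.
S -> iW: W nullable, giving i | iW.
Drop P -> ε.
P -> dP: P nullable, giving d | dP.
P -> iSW: W nullable, giving iS | iSW.
W -> P: P nullable, giving P.
Unchanged (no nullable symbols): S -> i; P -> dd; W -> dS; W -> di.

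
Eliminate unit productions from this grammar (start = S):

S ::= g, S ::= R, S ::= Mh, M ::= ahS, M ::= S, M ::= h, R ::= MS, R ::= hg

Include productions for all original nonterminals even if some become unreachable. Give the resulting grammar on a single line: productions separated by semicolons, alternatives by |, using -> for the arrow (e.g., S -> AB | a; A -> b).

Unit productions: M->S, S->R.
Unit pairs (A ⇒* B via units): (M,R), (M,S), (S,R).
S: inherits non-unit rules of {R, S} → MS | Mh | g | hg.
M: inherits non-unit rules of {M, R, S} → MS | Mh | ahS | g | h | hg.
R: inherits non-unit rules of {R} → MS | hg.

S -> g | MS | Mh | hg; M -> g | h | MS | Mh | hg | ahS; R -> MS | hg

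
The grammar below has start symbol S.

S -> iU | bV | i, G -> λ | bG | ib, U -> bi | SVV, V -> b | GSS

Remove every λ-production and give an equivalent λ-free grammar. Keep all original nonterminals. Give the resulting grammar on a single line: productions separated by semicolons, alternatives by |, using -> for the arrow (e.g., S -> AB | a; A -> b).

S -> i | bV | iU; G -> b | bG | ib; U -> bi | SVV; V -> b | SS | GSS

Nullable set: {G}.
Drop G -> λ.
G -> bG: G nullable, giving b | bG.
V -> GSS: G nullable, giving GSS | SS.
Unchanged (no nullable symbols): S -> bV; S -> i; S -> iU; G -> ib; U -> SVV; U -> bi; V -> b.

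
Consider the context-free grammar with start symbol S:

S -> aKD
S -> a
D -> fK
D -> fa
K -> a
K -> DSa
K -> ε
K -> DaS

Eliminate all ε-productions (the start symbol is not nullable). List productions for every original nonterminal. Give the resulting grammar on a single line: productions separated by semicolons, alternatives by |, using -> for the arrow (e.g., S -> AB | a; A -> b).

S -> a | aD | aKD; D -> f | fK | fa; K -> a | DSa | DaS

Nullable set: {K}.
S -> aKD: K nullable, giving aD | aKD.
D -> fK: K nullable, giving f | fK.
Drop K -> ε.
Unchanged (no nullable symbols): S -> a; D -> fa; K -> DSa; K -> DaS; K -> a.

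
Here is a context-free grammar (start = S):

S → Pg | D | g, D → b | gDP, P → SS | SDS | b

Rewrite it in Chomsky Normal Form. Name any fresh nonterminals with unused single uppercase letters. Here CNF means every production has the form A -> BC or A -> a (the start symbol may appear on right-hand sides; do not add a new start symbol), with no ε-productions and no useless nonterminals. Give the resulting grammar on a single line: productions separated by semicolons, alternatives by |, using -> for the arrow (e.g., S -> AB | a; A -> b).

No ε-productions.
After unit-elimination: S -> b | g | Pg | gDP; D -> b | gDP; P -> b | SS | SDS.
TERM: introduce A -> g and substitute in every rule of length ≥2.
BIN: D -> ADP becomes D -> AB, B -> DP; P -> SDS becomes P -> SC, C -> DS; S -> ADP becomes S -> AE, E -> DP.

S -> b | g | AE | PA; A -> g; B -> DP; C -> DS; D -> b | AB; E -> DP; P -> b | SC | SS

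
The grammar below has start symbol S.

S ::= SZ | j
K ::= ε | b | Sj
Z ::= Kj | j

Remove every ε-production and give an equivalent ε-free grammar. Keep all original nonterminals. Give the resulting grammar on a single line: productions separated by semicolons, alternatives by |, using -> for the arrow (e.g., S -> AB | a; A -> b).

Nullable set: {K}.
Drop K -> ε.
Z -> Kj: K nullable, giving Kj | j.
Unchanged (no nullable symbols): S -> SZ; S -> j; K -> Sj; K -> b; Z -> j.

S -> j | SZ; K -> b | Sj; Z -> j | Kj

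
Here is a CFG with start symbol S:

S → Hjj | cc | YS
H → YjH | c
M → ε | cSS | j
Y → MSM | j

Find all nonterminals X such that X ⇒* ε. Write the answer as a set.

{M}

Directly nullable (have an ε-rule): {M}.
Not nullable: H, S, Y — each has a terminal in every rule's right-hand side or depends on a non-nullable symbol.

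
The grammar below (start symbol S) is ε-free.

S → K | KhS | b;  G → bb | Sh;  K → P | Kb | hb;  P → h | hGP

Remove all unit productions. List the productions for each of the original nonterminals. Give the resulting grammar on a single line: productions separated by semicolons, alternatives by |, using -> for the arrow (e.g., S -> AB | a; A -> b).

Unit productions: K->P, S->K.
Unit pairs (A ⇒* B via units): (K,P), (S,K), (S,P).
S: inherits non-unit rules of {K, P, S} → Kb | KhS | b | h | hGP | hb.
G: inherits non-unit rules of {G} → Sh | bb.
K: inherits non-unit rules of {K, P} → Kb | h | hGP | hb.
P: inherits non-unit rules of {P} → h | hGP.

S -> b | h | Kb | hb | KhS | hGP; G -> Sh | bb; K -> h | Kb | hb | hGP; P -> h | hGP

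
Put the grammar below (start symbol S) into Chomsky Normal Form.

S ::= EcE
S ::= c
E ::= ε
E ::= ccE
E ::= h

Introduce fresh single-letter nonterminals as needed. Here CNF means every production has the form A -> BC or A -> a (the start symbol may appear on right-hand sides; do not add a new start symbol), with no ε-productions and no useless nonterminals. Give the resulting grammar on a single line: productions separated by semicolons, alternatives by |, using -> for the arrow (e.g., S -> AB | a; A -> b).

S -> c | AE | EA | EC; A -> c; B -> AE; C -> AE; E -> h | AA | AB

Nullable: {E}; after ε-elimination: S -> c | Ec | cE | EcE; E -> h | cc | ccE.
No unit productions to eliminate.
TERM: introduce A -> c and substitute in every rule of length ≥2.
BIN: E -> AAE becomes E -> AB, B -> AE; S -> EAE becomes S -> EC, C -> AE.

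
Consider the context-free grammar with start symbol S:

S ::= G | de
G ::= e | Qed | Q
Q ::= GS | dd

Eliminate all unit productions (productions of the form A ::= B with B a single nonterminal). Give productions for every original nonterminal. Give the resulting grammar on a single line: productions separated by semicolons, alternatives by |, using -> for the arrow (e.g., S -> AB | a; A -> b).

Unit productions: G->Q, S->G.
Unit pairs (A ⇒* B via units): (G,Q), (S,G), (S,Q).
S: inherits non-unit rules of {G, Q, S} → GS | Qed | dd | de | e.
G: inherits non-unit rules of {G, Q} → GS | Qed | dd | e.
Q: inherits non-unit rules of {Q} → GS | dd.

S -> e | GS | dd | de | Qed; G -> e | GS | dd | Qed; Q -> GS | dd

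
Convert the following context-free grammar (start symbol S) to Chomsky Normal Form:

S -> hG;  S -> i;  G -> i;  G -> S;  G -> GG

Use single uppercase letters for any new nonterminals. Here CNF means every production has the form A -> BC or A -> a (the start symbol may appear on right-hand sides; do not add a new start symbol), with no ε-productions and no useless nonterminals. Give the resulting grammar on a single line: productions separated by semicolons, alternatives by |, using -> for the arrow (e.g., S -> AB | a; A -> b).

No ε-productions.
After unit-elimination: S -> i | hG; G -> i | GG | hG.
TERM: introduce A -> h and substitute in every rule of length ≥2.

S -> i | AG; A -> h; G -> i | AG | GG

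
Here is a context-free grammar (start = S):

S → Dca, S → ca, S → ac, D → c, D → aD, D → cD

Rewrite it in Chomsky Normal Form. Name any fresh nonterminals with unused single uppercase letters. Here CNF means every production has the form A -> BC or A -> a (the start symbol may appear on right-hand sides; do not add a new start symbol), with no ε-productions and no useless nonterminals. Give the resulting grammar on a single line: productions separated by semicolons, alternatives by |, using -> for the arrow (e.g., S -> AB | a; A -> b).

S -> AB | BA | DC; A -> a; B -> c; C -> BA; D -> c | AD | BD

No ε-productions.
No unit productions to eliminate.
TERM: introduce A -> a, B -> c and substitute in every rule of length ≥2.
BIN: S -> DBA becomes S -> DC, C -> BA.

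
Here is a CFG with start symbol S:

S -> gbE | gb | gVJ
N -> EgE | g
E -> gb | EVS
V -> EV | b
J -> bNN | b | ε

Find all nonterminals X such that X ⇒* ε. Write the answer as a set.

Directly nullable (have an ε-rule): {J}.
Not nullable: E, N, S, V — each has a terminal in every rule's right-hand side or depends on a non-nullable symbol.

{J}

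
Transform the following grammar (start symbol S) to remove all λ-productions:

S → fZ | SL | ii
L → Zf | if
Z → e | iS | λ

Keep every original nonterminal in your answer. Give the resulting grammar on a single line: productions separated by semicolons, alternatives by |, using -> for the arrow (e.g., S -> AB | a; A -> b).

S -> f | SL | fZ | ii; L -> f | Zf | if; Z -> e | iS

Nullable set: {Z}.
S -> fZ: Z nullable, giving f | fZ.
L -> Zf: Z nullable, giving Zf | f.
Drop Z -> λ.
Unchanged (no nullable symbols): S -> SL; S -> ii; L -> if; Z -> e; Z -> iS.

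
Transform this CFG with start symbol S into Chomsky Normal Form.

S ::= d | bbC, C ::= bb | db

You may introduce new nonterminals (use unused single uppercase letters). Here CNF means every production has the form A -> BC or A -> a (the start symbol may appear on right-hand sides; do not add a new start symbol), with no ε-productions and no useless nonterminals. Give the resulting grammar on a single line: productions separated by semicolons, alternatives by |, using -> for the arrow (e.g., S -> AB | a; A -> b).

S -> d | AD; A -> b; B -> d; C -> AA | BA; D -> AC

No ε-productions.
No unit productions to eliminate.
TERM: introduce A -> b, B -> d and substitute in every rule of length ≥2.
BIN: S -> AAC becomes S -> AD, D -> AC.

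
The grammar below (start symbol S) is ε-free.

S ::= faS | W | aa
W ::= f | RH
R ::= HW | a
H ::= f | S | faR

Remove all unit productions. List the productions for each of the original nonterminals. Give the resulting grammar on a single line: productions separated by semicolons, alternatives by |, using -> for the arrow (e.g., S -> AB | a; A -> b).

Unit productions: H->S, S->W.
Unit pairs (A ⇒* B via units): (H,S), (H,W), (S,W).
S: inherits non-unit rules of {S, W} → RH | aa | f | faS.
H: inherits non-unit rules of {H, S, W} → RH | aa | f | faR | faS.
R: inherits non-unit rules of {R} → HW | a.
W: inherits non-unit rules of {W} → RH | f.

S -> f | RH | aa | faS; H -> f | RH | aa | faR | faS; R -> a | HW; W -> f | RH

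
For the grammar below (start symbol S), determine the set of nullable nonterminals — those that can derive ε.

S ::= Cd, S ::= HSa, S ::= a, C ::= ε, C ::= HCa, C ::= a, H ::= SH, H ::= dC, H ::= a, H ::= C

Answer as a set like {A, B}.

Directly nullable (have an ε-rule): {C}.
H is nullable via H -> C (every symbol on the right is already known nullable).
Not nullable: S — each has a terminal in every rule's right-hand side or depends on a non-nullable symbol.

{C, H}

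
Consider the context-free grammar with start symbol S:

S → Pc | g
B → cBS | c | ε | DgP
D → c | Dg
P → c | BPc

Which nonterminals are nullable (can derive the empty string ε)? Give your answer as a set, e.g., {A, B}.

Directly nullable (have an ε-rule): {B}.
Not nullable: D, P, S — each has a terminal in every rule's right-hand side or depends on a non-nullable symbol.

{B}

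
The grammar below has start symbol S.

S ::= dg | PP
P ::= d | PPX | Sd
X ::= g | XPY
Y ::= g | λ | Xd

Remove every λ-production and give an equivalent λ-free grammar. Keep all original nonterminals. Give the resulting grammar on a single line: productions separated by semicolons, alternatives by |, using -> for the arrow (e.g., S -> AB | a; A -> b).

Nullable set: {Y}.
X -> XPY: Y nullable, giving XP | XPY.
Drop Y -> λ.
Unchanged (no nullable symbols): S -> PP; S -> dg; P -> PPX; P -> Sd; P -> d; X -> g; Y -> Xd; Y -> g.

S -> PP | dg; P -> d | Sd | PPX; X -> g | XP | XPY; Y -> g | Xd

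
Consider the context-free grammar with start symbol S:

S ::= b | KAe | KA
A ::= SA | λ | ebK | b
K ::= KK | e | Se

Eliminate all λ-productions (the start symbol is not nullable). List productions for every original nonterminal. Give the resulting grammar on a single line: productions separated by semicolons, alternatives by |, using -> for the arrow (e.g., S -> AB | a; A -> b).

S -> K | b | KA | Ke | KAe; A -> S | b | SA | ebK; K -> e | KK | Se

Nullable set: {A}.
S -> KA: A nullable, giving K | KA.
S -> KAe: A nullable, giving KAe | Ke.
Drop A -> λ.
A -> SA: A nullable, giving S | SA.
Unchanged (no nullable symbols): S -> b; A -> b; A -> ebK; K -> KK; K -> Se; K -> e.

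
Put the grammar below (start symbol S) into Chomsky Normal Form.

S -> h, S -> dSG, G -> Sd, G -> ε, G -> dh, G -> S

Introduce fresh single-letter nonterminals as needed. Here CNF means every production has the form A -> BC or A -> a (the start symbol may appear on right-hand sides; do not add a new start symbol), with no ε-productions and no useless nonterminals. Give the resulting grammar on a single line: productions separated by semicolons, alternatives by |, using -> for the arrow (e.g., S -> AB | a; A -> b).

Nullable: {G}; after ε-elimination: S -> h | dS | dSG; G -> S | Sd | dh.
After unit-elimination: S -> h | dS | dSG; G -> h | Sd | dS | dh | dSG.
TERM: introduce A -> d, B -> h and substitute in every rule of length ≥2.
BIN: G -> ASG becomes G -> AC, C -> SG; S -> ASG becomes S -> AD, D -> SG.

S -> h | AD | AS; A -> d; B -> h; C -> SG; D -> SG; G -> h | AB | AC | AS | SA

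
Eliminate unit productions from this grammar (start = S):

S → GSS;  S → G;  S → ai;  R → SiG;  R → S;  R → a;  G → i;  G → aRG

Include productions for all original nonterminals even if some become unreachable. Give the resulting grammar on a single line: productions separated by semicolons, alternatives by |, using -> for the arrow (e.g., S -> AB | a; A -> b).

Unit productions: R->S, S->G.
Unit pairs (A ⇒* B via units): (R,G), (R,S), (S,G).
S: inherits non-unit rules of {G, S} → GSS | aRG | ai | i.
G: inherits non-unit rules of {G} → aRG | i.
R: inherits non-unit rules of {G, R, S} → GSS | SiG | a | aRG | ai | i.

S -> i | ai | GSS | aRG; G -> i | aRG; R -> a | i | ai | GSS | SiG | aRG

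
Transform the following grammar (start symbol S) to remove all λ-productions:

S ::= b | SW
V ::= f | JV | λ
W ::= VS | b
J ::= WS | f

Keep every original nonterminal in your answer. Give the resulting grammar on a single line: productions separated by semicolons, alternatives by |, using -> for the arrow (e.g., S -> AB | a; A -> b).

S -> b | SW; J -> f | WS; V -> J | f | JV; W -> S | b | VS

Nullable set: {V}.
Drop V -> λ.
V -> JV: V nullable, giving J | JV.
W -> VS: V nullable, giving S | VS.
Unchanged (no nullable symbols): S -> SW; S -> b; J -> WS; J -> f; V -> f; W -> b.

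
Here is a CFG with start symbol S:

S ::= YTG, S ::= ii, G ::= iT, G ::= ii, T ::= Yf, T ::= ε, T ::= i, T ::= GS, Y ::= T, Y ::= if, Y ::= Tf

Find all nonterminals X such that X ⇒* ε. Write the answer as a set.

Directly nullable (have an ε-rule): {T}.
Y is nullable via Y -> T (every symbol on the right is already known nullable).
Not nullable: G, S — each has a terminal in every rule's right-hand side or depends on a non-nullable symbol.

{T, Y}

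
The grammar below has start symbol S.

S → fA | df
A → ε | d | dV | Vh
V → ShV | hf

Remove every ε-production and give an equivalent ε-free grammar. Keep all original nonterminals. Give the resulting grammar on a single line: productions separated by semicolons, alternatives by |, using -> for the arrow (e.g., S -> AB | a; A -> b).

S -> f | df | fA; A -> d | Vh | dV; V -> hf | ShV

Nullable set: {A}.
S -> fA: A nullable, giving f | fA.
Drop A -> ε.
Unchanged (no nullable symbols): S -> df; A -> Vh; A -> d; A -> dV; V -> ShV; V -> hf.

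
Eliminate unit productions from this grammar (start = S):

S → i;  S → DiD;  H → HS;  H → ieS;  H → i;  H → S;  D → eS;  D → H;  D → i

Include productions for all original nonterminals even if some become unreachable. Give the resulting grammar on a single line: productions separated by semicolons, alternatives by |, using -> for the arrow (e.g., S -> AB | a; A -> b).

Unit productions: D->H, H->S.
Unit pairs (A ⇒* B via units): (D,H), (D,S), (H,S).
S: inherits non-unit rules of {S} → DiD | i.
D: inherits non-unit rules of {D, H, S} → DiD | HS | eS | i | ieS.
H: inherits non-unit rules of {H, S} → DiD | HS | i | ieS.

S -> i | DiD; D -> i | HS | eS | DiD | ieS; H -> i | HS | DiD | ieS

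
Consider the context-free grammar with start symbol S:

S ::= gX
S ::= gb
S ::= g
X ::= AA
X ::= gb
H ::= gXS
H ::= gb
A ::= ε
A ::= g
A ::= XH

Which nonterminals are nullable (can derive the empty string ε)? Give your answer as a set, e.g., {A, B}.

{A, X}

Directly nullable (have an ε-rule): {A}.
X is nullable via X -> AA (every symbol on the right is already known nullable).
Not nullable: H, S — each has a terminal in every rule's right-hand side or depends on a non-nullable symbol.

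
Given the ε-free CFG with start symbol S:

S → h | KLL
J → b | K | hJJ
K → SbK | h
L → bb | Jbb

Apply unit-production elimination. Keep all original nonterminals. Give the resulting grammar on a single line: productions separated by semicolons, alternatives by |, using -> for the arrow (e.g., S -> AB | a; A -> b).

S -> h | KLL; J -> b | h | SbK | hJJ; K -> h | SbK; L -> bb | Jbb

Unit productions: J->K.
Unit pairs (A ⇒* B via units): (J,K).
S: inherits non-unit rules of {S} → KLL | h.
J: inherits non-unit rules of {J, K} → SbK | b | h | hJJ.
K: inherits non-unit rules of {K} → SbK | h.
L: inherits non-unit rules of {L} → Jbb | bb.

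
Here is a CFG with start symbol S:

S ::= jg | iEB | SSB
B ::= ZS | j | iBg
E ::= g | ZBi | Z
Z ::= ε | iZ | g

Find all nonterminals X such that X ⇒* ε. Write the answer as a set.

{E, Z}

Directly nullable (have an ε-rule): {Z}.
E is nullable via E -> Z (every symbol on the right is already known nullable).
Not nullable: B, S — each has a terminal in every rule's right-hand side or depends on a non-nullable symbol.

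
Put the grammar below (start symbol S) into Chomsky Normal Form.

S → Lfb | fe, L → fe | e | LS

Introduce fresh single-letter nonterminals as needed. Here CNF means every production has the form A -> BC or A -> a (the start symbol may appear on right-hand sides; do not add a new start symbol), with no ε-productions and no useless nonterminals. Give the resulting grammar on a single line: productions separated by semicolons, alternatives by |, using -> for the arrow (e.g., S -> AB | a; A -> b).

S -> AB | LD; A -> f; B -> e; C -> b; D -> AC; L -> e | AB | LS

No ε-productions.
No unit productions to eliminate.
TERM: introduce C -> b, B -> e, A -> f and substitute in every rule of length ≥2.
BIN: S -> LAC becomes S -> LD, D -> AC.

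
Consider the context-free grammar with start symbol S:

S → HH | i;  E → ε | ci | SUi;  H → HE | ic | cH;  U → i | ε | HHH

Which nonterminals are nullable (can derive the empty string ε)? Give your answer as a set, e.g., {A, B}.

Directly nullable (have an ε-rule): {E, U}.
Not nullable: H, S — each has a terminal in every rule's right-hand side or depends on a non-nullable symbol.

{E, U}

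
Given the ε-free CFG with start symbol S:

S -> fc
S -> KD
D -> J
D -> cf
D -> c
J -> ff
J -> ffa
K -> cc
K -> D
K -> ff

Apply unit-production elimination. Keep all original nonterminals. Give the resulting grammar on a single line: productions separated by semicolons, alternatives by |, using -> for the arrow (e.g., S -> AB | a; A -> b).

Unit productions: D->J, K->D.
Unit pairs (A ⇒* B via units): (D,J), (K,D), (K,J).
S: inherits non-unit rules of {S} → KD | fc.
D: inherits non-unit rules of {D, J} → c | cf | ff | ffa.
J: inherits non-unit rules of {J} → ff | ffa.
K: inherits non-unit rules of {D, J, K} → c | cc | cf | ff | ffa.

S -> KD | fc; D -> c | cf | ff | ffa; J -> ff | ffa; K -> c | cc | cf | ff | ffa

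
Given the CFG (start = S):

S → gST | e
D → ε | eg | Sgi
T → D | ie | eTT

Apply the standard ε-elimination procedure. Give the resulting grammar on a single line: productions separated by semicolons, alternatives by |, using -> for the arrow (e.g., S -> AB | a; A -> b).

Nullable set: {D, T}.
S -> gST: T nullable, giving gS | gST.
Drop D -> ε.
T -> D: D nullable, giving D.
T -> eTT: T, T nullable, giving e | eT | eTT.
Unchanged (no nullable symbols): S -> e; D -> Sgi; D -> eg; T -> ie.

S -> e | gS | gST; D -> eg | Sgi; T -> D | e | eT | ie | eTT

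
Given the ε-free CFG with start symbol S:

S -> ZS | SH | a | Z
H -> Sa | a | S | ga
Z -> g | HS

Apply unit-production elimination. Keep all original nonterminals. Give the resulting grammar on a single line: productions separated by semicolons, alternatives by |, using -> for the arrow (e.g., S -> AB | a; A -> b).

S -> a | g | HS | SH | ZS; H -> a | g | HS | SH | Sa | ZS | ga; Z -> g | HS

Unit productions: H->S, S->Z.
Unit pairs (A ⇒* B via units): (H,S), (H,Z), (S,Z).
S: inherits non-unit rules of {S, Z} → HS | SH | ZS | a | g.
H: inherits non-unit rules of {H, S, Z} → HS | SH | Sa | ZS | a | g | ga.
Z: inherits non-unit rules of {Z} → HS | g.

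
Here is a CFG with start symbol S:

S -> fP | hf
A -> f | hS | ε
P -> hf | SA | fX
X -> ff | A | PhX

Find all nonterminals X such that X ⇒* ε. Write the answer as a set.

Directly nullable (have an ε-rule): {A}.
X is nullable via X -> A (every symbol on the right is already known nullable).
Not nullable: P, S — each has a terminal in every rule's right-hand side or depends on a non-nullable symbol.

{A, X}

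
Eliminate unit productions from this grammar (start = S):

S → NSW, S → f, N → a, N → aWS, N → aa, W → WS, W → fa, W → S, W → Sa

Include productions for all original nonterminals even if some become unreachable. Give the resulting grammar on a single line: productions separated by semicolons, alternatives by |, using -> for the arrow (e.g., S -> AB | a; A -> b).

S -> f | NSW; N -> a | aa | aWS; W -> f | Sa | WS | fa | NSW

Unit productions: W->S.
Unit pairs (A ⇒* B via units): (W,S).
S: inherits non-unit rules of {S} → NSW | f.
N: inherits non-unit rules of {N} → a | aWS | aa.
W: inherits non-unit rules of {S, W} → NSW | Sa | WS | f | fa.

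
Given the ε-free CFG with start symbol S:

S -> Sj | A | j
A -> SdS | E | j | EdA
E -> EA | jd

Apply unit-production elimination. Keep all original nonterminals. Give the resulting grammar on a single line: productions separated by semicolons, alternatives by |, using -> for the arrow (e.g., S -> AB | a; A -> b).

Unit productions: A->E, S->A.
Unit pairs (A ⇒* B via units): (A,E), (S,A), (S,E).
S: inherits non-unit rules of {A, E, S} → EA | EdA | SdS | Sj | j | jd.
A: inherits non-unit rules of {A, E} → EA | EdA | SdS | j | jd.
E: inherits non-unit rules of {E} → EA | jd.

S -> j | EA | Sj | jd | EdA | SdS; A -> j | EA | jd | EdA | SdS; E -> EA | jd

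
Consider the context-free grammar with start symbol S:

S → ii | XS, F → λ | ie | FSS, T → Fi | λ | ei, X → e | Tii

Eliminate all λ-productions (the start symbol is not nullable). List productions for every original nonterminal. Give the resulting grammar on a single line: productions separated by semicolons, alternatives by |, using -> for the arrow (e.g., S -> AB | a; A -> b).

S -> XS | ii; F -> SS | ie | FSS; T -> i | Fi | ei; X -> e | ii | Tii

Nullable set: {F, T}.
Drop F -> λ.
F -> FSS: F nullable, giving FSS | SS.
Drop T -> λ.
T -> Fi: F nullable, giving Fi | i.
X -> Tii: T nullable, giving Tii | ii.
Unchanged (no nullable symbols): S -> XS; S -> ii; F -> ie; T -> ei; X -> e.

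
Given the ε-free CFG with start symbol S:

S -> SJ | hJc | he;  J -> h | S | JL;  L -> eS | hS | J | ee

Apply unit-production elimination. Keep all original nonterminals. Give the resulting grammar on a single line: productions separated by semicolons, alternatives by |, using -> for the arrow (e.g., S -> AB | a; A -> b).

Unit productions: J->S, L->J.
Unit pairs (A ⇒* B via units): (J,S), (L,J), (L,S).
S: inherits non-unit rules of {S} → SJ | hJc | he.
J: inherits non-unit rules of {J, S} → JL | SJ | h | hJc | he.
L: inherits non-unit rules of {J, L, S} → JL | SJ | eS | ee | h | hJc | hS | he.

S -> SJ | he | hJc; J -> h | JL | SJ | he | hJc; L -> h | JL | SJ | eS | ee | hS | he | hJc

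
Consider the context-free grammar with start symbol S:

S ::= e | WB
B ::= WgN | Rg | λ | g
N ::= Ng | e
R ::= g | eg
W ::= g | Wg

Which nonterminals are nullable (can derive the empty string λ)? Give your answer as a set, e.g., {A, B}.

{B}

Directly nullable (have an ε-rule): {B}.
Not nullable: N, R, S, W — each has a terminal in every rule's right-hand side or depends on a non-nullable symbol.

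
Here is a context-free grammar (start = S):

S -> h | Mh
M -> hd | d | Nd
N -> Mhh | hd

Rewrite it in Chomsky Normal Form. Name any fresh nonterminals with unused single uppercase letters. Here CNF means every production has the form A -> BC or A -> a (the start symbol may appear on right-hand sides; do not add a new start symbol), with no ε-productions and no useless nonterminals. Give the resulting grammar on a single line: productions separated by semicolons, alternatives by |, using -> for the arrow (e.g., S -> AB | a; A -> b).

S -> h | MB; A -> d; B -> h; C -> BB; M -> d | BA | NA; N -> BA | MC

No ε-productions.
No unit productions to eliminate.
TERM: introduce A -> d, B -> h and substitute in every rule of length ≥2.
BIN: N -> MBB becomes N -> MC, C -> BB.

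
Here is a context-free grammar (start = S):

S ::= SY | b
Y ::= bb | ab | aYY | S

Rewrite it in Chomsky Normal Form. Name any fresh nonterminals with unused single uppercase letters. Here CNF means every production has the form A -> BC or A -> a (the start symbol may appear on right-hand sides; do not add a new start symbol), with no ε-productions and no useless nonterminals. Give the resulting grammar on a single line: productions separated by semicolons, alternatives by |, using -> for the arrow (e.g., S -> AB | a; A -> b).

S -> b | SY; A -> a; B -> b; C -> YY; Y -> b | AB | AC | BB | SY

No ε-productions.
After unit-elimination: S -> b | SY; Y -> b | SY | ab | bb | aYY.
TERM: introduce A -> a, B -> b and substitute in every rule of length ≥2.
BIN: Y -> AYY becomes Y -> AC, C -> YY.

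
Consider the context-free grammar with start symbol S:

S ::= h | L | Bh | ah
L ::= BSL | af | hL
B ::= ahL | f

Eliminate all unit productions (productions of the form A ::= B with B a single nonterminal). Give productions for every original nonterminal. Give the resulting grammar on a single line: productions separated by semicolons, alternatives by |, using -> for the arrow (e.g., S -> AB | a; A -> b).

S -> h | Bh | af | ah | hL | BSL; B -> f | ahL; L -> af | hL | BSL

Unit productions: S->L.
Unit pairs (A ⇒* B via units): (S,L).
S: inherits non-unit rules of {L, S} → BSL | Bh | af | ah | h | hL.
B: inherits non-unit rules of {B} → ahL | f.
L: inherits non-unit rules of {L} → BSL | af | hL.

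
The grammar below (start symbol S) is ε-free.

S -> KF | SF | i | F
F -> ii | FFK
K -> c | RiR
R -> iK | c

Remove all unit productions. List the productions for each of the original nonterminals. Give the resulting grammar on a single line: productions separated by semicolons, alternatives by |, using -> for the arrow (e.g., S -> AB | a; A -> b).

Unit productions: S->F.
Unit pairs (A ⇒* B via units): (S,F).
S: inherits non-unit rules of {F, S} → FFK | KF | SF | i | ii.
F: inherits non-unit rules of {F} → FFK | ii.
K: inherits non-unit rules of {K} → RiR | c.
R: inherits non-unit rules of {R} → c | iK.

S -> i | KF | SF | ii | FFK; F -> ii | FFK; K -> c | RiR; R -> c | iK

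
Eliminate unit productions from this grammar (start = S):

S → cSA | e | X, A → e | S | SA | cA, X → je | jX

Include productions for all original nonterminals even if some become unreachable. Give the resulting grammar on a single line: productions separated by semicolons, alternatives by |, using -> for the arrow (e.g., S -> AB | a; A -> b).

Unit productions: A->S, S->X.
Unit pairs (A ⇒* B via units): (A,S), (A,X), (S,X).
S: inherits non-unit rules of {S, X} → cSA | e | jX | je.
A: inherits non-unit rules of {A, S, X} → SA | cA | cSA | e | jX | je.
X: inherits non-unit rules of {X} → jX | je.

S -> e | jX | je | cSA; A -> e | SA | cA | jX | je | cSA; X -> jX | je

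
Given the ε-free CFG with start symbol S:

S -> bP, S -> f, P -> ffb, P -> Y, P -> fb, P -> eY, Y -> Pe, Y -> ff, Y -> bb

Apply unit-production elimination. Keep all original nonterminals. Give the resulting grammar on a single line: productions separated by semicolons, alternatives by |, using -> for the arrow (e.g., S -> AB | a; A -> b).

Unit productions: P->Y.
Unit pairs (A ⇒* B via units): (P,Y).
S: inherits non-unit rules of {S} → bP | f.
P: inherits non-unit rules of {P, Y} → Pe | bb | eY | fb | ff | ffb.
Y: inherits non-unit rules of {Y} → Pe | bb | ff.

S -> f | bP; P -> Pe | bb | eY | fb | ff | ffb; Y -> Pe | bb | ff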